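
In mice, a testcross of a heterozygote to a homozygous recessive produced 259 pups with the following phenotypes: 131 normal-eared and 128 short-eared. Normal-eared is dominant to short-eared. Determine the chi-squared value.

A testcross of a heterozygote (Aa × aa) gives a 1:1 phenotypic ratio.
Total ratio parts = 2. Expected numbers out of 259:
  normal-eared: 259 × 1/2 = 129.5
  short-eared: 259 × 1/2 = 129.5
χ² = Σ (O − E)² / E
  normal-eared: (131 − 129.5)² / 129.5 = 0.0174
  short-eared: (128 − 129.5)² / 129.5 = 0.0174
χ² = 0.0174 + 0.0174 = 0.0348 ≈ 0.035

0.035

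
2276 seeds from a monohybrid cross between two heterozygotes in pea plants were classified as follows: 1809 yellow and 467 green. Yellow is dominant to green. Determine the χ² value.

24.380

For a monohybrid cross between heterozygotes with complete dominance, the expected phenotypic ratio is 3:1.
The 3:1 ratio has 4 parts, so with N = 2276 the expected counts are:
  yellow: 2276 × 3/4 = 1707
  green: 2276 × 1/4 = 569
χ² = Σ (O − E)² / E
  yellow: (1809 − 1707)² / 1707 = 6.0949
  green: (467 − 569)² / 569 = 18.2847
χ² = 6.0949 + 18.2847 = 24.3796 ≈ 24.380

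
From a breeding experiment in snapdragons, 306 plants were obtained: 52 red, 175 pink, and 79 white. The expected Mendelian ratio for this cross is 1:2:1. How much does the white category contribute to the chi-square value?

0.082

Expected counts for N = 306 under a 1:2:1 ratio (total parts = 4):
  red: 306 × 1/4 = 76.5
  pink: 306 × 2/4 = 153
  white: 306 × 1/4 = 76.5
Contribution of white: (79 − 76.5)² / 76.5 = 0.0817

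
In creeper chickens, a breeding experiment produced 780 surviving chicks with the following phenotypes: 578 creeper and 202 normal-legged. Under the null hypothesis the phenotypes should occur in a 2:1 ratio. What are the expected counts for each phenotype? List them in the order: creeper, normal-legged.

The 2:1 ratio has 3 parts, so with N = 780 the expected counts are:
  creeper: 780 × 2/3 = 520
  normal-legged: 780 × 1/3 = 260

520, 260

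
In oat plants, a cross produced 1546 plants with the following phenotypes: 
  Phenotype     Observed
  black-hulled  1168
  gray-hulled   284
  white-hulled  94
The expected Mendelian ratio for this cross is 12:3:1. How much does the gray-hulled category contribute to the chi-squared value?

0.119

Expected counts for N = 1546 under a 12:3:1 ratio (total parts = 16):
  black-hulled: 1546 × 12/16 = 1159.5
  gray-hulled: 1546 × 3/16 = 289.875
  white-hulled: 1546 × 1/16 = 96.625
Contribution of gray-hulled: (284 − 289.875)² / 289.875 = 0.1191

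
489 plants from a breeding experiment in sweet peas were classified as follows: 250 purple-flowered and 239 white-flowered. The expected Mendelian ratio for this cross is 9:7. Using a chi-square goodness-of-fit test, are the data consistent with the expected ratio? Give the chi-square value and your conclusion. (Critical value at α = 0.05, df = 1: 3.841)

5.220; not consistent

Expected counts for N = 489 under a 9:7 ratio (total parts = 16):
  purple-flowered: 489 × 9/16 = 275.0625
  white-flowered: 489 × 7/16 = 213.9375
χ² = Σ (O − E)² / E
  purple-flowered: (250 − 275.0625)² / 275.0625 = 2.2836
  white-flowered: (239 − 213.9375)² / 213.9375 = 2.9360
χ² = 2.2836 + 2.9360 = 5.2196 ≈ 5.220
Degrees of freedom = 2 − 1 = 1; critical value at α = 0.05 is 3.841.
Since 5.220 > 3.841, we reject the null hypothesis — the data do not fit the 9:7 ratio.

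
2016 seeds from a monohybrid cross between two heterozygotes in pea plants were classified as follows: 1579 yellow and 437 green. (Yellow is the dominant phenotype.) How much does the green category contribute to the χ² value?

8.907

For a monohybrid cross between heterozygotes with complete dominance, the expected phenotypic ratio is 3:1.
Under the 3:1 hypothesis (Σ ratio = 4, N = 2016):
  yellow: 2016 × 3/4 = 1512
  green: 2016 × 1/4 = 504
Contribution of green: (437 − 504)² / 504 = 8.9067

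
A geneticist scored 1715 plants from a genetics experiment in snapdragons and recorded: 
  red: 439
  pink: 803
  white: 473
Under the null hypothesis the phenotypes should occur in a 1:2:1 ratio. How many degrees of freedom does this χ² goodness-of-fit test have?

A goodness-of-fit test with 3 phenotype classes has df = 3 − 1 = 2.

2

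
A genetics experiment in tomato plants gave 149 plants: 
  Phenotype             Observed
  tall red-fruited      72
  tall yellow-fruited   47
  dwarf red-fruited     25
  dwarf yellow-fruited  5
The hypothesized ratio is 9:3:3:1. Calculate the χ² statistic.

Expected counts for N = 149 under a 9:3:3:1 ratio (total parts = 16):
  tall red-fruited: 149 × 9/16 = 83.8125
  tall yellow-fruited: 149 × 3/16 = 27.9375
  dwarf red-fruited: 149 × 3/16 = 27.9375
  dwarf yellow-fruited: 149 × 1/16 = 9.3125
χ² = Σ (O − E)² / E
  tall red-fruited: (72 − 83.8125)² / 83.8125 = 1.6648
  tall yellow-fruited: (47 − 27.9375)² / 27.9375 = 13.0069
  dwarf red-fruited: (25 − 27.9375)² / 27.9375 = 0.3089
  dwarf yellow-fruited: (5 − 9.3125)² / 9.3125 = 1.9971
χ² = 1.6648 + 13.0069 + 0.3089 + 1.9971 = 16.9777 ≈ 16.978

16.978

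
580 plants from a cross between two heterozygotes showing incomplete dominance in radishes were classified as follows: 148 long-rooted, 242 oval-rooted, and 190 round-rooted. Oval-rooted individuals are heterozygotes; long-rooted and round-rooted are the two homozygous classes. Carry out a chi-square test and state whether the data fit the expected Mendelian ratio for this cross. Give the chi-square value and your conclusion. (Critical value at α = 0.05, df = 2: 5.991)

21.972; not consistent

With incomplete dominance, a heterozygote × heterozygote cross gives a 1:2:1 phenotypic ratio.
Total ratio parts = 4. Expected numbers out of 580:
  long-rooted: 580 × 1/4 = 145
  oval-rooted: 580 × 2/4 = 290
  round-rooted: 580 × 1/4 = 145
χ² = Σ (O − E)² / E
  long-rooted: (148 − 145)² / 145 = 0.0621
  oval-rooted: (242 − 290)² / 290 = 7.9448
  round-rooted: (190 − 145)² / 145 = 13.9655
χ² = 0.0621 + 7.9448 + 13.9655 = 21.9724 ≈ 21.972
Degrees of freedom = 3 − 1 = 2; critical value at α = 0.05 is 5.991.
Since 21.972 > 5.991, we reject the null hypothesis — the data do not fit the 1:2:1 ratio.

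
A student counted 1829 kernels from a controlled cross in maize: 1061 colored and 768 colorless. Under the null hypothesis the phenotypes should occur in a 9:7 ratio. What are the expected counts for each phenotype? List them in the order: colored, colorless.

1028.8125, 800.1875

Expected counts for N = 1829 under a 9:7 ratio (total parts = 16):
  colored: 1829 × 9/16 = 1028.8125
  colorless: 1829 × 7/16 = 800.1875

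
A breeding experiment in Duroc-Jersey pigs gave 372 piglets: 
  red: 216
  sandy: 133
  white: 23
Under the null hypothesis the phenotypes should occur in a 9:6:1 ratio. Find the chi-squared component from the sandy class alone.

0.303

Under the 9:6:1 hypothesis (Σ ratio = 16, N = 372):
  red: 372 × 9/16 = 209.25
  sandy: 372 × 6/16 = 139.5
  white: 372 × 1/16 = 23.25
Contribution of sandy: (133 − 139.5)² / 139.5 = 0.3029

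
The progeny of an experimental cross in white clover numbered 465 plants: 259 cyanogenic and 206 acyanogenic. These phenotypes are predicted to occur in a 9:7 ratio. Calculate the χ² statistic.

The 9:7 ratio has 16 parts, so with N = 465 the expected counts are:
  cyanogenic: 465 × 9/16 = 261.5625
  acyanogenic: 465 × 7/16 = 203.4375
χ² = Σ (O − E)² / E
  cyanogenic: (259 − 261.5625)² / 261.5625 = 0.0251
  acyanogenic: (206 − 203.4375)² / 203.4375 = 0.0323
χ² = 0.0251 + 0.0323 = 0.0574 ≈ 0.057

0.057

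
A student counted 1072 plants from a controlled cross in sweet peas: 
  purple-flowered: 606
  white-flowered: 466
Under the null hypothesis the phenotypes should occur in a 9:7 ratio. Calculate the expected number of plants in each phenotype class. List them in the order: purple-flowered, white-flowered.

603, 469

Under the 9:7 hypothesis (Σ ratio = 16, N = 1072):
  purple-flowered: 1072 × 9/16 = 603
  white-flowered: 1072 × 7/16 = 469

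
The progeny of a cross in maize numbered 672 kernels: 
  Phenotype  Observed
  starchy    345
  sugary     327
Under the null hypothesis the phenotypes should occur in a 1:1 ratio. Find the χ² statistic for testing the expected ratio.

Expected counts for N = 672 under a 1:1 ratio (total parts = 2):
  starchy: 672 × 1/2 = 336
  sugary: 672 × 1/2 = 336
χ² = Σ (O − E)² / E
  starchy: (345 − 336)² / 336 = 0.2411
  sugary: (327 − 336)² / 336 = 0.2411
χ² = 0.2411 + 0.2411 = 0.4822 ≈ 0.482

0.482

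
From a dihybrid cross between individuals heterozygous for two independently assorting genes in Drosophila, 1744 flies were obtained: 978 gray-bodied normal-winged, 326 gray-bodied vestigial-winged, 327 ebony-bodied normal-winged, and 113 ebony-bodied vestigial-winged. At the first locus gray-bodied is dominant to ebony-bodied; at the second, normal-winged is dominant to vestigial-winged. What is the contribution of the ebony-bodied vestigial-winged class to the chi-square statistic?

0.147

A dihybrid F₂ with independent assortment and complete dominance at both loci gives a 9:3:3:1 phenotypic ratio.
The 9:3:3:1 ratio has 16 parts, so with N = 1744 the expected counts are:
  gray-bodied normal-winged: 1744 × 9/16 = 981
  gray-bodied vestigial-winged: 1744 × 3/16 = 327
  ebony-bodied normal-winged: 1744 × 3/16 = 327
  ebony-bodied vestigial-winged: 1744 × 1/16 = 109
Contribution of ebony-bodied vestigial-winged: (113 − 109)² / 109 = 0.1468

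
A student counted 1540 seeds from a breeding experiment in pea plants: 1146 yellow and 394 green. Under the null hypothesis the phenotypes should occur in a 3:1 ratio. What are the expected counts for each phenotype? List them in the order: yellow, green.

1155, 385

The 3:1 ratio has 4 parts, so with N = 1540 the expected counts are:
  yellow: 1540 × 3/4 = 1155
  green: 1540 × 1/4 = 385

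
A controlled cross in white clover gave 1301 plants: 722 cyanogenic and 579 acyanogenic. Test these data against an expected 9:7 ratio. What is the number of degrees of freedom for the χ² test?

A goodness-of-fit test with 2 phenotype classes has df = 2 − 1 = 1.

1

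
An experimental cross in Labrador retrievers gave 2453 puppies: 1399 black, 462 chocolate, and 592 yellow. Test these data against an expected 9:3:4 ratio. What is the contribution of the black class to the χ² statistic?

Under the 9:3:4 hypothesis (Σ ratio = 16, N = 2453):
  black: 2453 × 9/16 = 1379.8125
  chocolate: 2453 × 3/16 = 459.9375
  yellow: 2453 × 4/16 = 613.25
Contribution of black: (1399 − 1379.8125)² / 1379.8125 = 0.2668

0.267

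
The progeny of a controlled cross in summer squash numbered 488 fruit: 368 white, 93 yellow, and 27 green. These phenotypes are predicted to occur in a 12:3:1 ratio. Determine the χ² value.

The 12:3:1 ratio has 16 parts, so with N = 488 the expected counts are:
  white: 488 × 12/16 = 366
  yellow: 488 × 3/16 = 91.5
  green: 488 × 1/16 = 30.5
χ² = Σ (O − E)² / E
  white: (368 − 366)² / 366 = 0.0109
  yellow: (93 − 91.5)² / 91.5 = 0.0246
  green: (27 − 30.5)² / 30.5 = 0.4016
χ² = 0.0109 + 0.0246 + 0.4016 = 0.4371 ≈ 0.437

0.437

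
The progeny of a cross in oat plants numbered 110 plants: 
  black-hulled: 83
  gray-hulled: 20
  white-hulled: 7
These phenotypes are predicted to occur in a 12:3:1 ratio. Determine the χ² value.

Total ratio parts = 16. Expected numbers out of 110:
  black-hulled: 110 × 12/16 = 82.5
  gray-hulled: 110 × 3/16 = 20.625
  white-hulled: 110 × 1/16 = 6.875
χ² = Σ (O − E)² / E
  black-hulled: (83 − 82.5)² / 82.5 = 0.0030
  gray-hulled: (20 − 20.625)² / 20.625 = 0.0189
  white-hulled: (7 − 6.875)² / 6.875 = 0.0023
χ² = 0.0030 + 0.0189 + 0.0023 = 0.0242 ≈ 0.024

0.024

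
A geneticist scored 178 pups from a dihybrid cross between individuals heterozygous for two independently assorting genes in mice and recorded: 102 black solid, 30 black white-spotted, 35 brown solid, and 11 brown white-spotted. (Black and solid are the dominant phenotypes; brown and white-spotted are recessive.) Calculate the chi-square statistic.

A dihybrid F₂ with independent assortment and complete dominance at both loci gives a 9:3:3:1 phenotypic ratio.
Expected counts for N = 178 under a 9:3:3:1 ratio (total parts = 16):
  black solid: 178 × 9/16 = 100.125
  black white-spotted: 178 × 3/16 = 33.375
  brown solid: 178 × 3/16 = 33.375
  brown white-spotted: 178 × 1/16 = 11.125
χ² = Σ (O − E)² / E
  black solid: (102 − 100.125)² / 100.125 = 0.0351
  black white-spotted: (30 − 33.375)² / 33.375 = 0.3413
  brown solid: (35 − 33.375)² / 33.375 = 0.0791
  brown white-spotted: (11 − 11.125)² / 11.125 = 0.0014
χ² = 0.0351 + 0.3413 + 0.0791 + 0.0014 = 0.4569 ≈ 0.457

0.457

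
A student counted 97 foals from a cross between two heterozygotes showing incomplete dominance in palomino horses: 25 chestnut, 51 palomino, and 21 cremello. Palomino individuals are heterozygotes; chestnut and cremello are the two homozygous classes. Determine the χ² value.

With incomplete dominance, a heterozygote × heterozygote cross gives a 1:2:1 phenotypic ratio.
Total ratio parts = 4. Expected numbers out of 97:
  chestnut: 97 × 1/4 = 24.25
  palomino: 97 × 2/4 = 48.5
  cremello: 97 × 1/4 = 24.25
χ² = Σ (O − E)² / E
  chestnut: (25 − 24.25)² / 24.25 = 0.0232
  palomino: (51 − 48.5)² / 48.5 = 0.1289
  cremello: (21 − 24.25)² / 24.25 = 0.4356
χ² = 0.0232 + 0.1289 + 0.4356 = 0.5877 ≈ 0.588

0.588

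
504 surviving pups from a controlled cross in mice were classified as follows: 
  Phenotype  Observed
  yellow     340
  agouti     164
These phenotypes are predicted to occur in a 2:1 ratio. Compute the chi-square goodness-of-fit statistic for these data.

0.143

Expected counts for N = 504 under a 2:1 ratio (total parts = 3):
  yellow: 504 × 2/3 = 336
  agouti: 504 × 1/3 = 168
χ² = Σ (O − E)² / E
  yellow: (340 − 336)² / 336 = 0.0476
  agouti: (164 − 168)² / 168 = 0.0952
χ² = 0.0476 + 0.0952 = 0.1428 ≈ 0.143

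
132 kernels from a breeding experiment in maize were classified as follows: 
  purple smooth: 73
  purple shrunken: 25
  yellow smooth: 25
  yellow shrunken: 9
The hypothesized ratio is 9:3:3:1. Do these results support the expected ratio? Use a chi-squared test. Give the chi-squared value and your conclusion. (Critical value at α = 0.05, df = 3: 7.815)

The 9:3:3:1 ratio has 16 parts, so with N = 132 the expected counts are:
  purple smooth: 132 × 9/16 = 74.25
  purple shrunken: 132 × 3/16 = 24.75
  yellow smooth: 132 × 3/16 = 24.75
  yellow shrunken: 132 × 1/16 = 8.25
χ² = Σ (O − E)² / E
  purple smooth: (73 − 74.25)² / 74.25 = 0.0210
  purple shrunken: (25 − 24.75)² / 24.75 = 0.0025
  yellow smooth: (25 − 24.75)² / 24.75 = 0.0025
  yellow shrunken: (9 − 8.25)² / 8.25 = 0.0682
χ² = 0.0210 + 0.0025 + 0.0025 + 0.0682 = 0.0942 ≈ 0.094
Degrees of freedom = 4 − 1 = 3; critical value at α = 0.05 is 7.815.
Since 0.094 < 7.815, we fail to reject the null hypothesis — the data are consistent with the 9:3:3:1 ratio.

0.094; consistent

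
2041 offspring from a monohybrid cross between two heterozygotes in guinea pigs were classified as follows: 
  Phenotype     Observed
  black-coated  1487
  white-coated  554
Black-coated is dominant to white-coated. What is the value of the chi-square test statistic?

For a monohybrid cross between heterozygotes with complete dominance, the expected phenotypic ratio is 3:1.
Total ratio parts = 4. Expected numbers out of 2041:
  black-coated: 2041 × 3/4 = 1530.75
  white-coated: 2041 × 1/4 = 510.25
χ² = Σ (O − E)² / E
  black-coated: (1487 − 1530.75)² / 1530.75 = 1.2504
  white-coated: (554 − 510.25)² / 510.25 = 3.7512
χ² = 1.2504 + 3.7512 = 5.0016 ≈ 5.002

5.002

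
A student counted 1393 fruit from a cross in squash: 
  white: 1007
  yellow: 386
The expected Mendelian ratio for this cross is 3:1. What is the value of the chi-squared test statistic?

5.456

Total ratio parts = 4. Expected numbers out of 1393:
  white: 1393 × 3/4 = 1044.75
  yellow: 1393 × 1/4 = 348.25
χ² = Σ (O − E)² / E
  white: (1007 − 1044.75)² / 1044.75 = 1.3640
  yellow: (386 − 348.25)² / 348.25 = 4.0921
χ² = 1.3640 + 4.0921 = 5.4561 ≈ 5.456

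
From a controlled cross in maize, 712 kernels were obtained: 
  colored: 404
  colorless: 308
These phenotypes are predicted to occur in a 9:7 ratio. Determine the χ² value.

Total ratio parts = 16. Expected numbers out of 712:
  colored: 712 × 9/16 = 400.5
  colorless: 712 × 7/16 = 311.5
χ² = Σ (O − E)² / E
  colored: (404 − 400.5)² / 400.5 = 0.0306
  colorless: (308 − 311.5)² / 311.5 = 0.0393
χ² = 0.0306 + 0.0393 = 0.0699 ≈ 0.070

0.070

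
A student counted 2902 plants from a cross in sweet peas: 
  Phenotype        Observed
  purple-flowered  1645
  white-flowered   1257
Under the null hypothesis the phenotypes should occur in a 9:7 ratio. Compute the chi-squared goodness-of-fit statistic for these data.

Under the 9:7 hypothesis (Σ ratio = 16, N = 2902):
  purple-flowered: 2902 × 9/16 = 1632.375
  white-flowered: 2902 × 7/16 = 1269.625
χ² = Σ (O − E)² / E
  purple-flowered: (1645 − 1632.375)² / 1632.375 = 0.0976
  white-flowered: (1257 − 1269.625)² / 1269.625 = 0.1255
χ² = 0.0976 + 0.1255 = 0.2231 ≈ 0.223

0.223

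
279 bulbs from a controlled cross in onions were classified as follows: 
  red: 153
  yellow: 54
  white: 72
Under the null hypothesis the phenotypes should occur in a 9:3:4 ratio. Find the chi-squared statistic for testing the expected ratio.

0.226

Expected counts for N = 279 under a 9:3:4 ratio (total parts = 16):
  red: 279 × 9/16 = 156.9375
  yellow: 279 × 3/16 = 52.3125
  white: 279 × 4/16 = 69.75
χ² = Σ (O − E)² / E
  red: (153 − 156.9375)² / 156.9375 = 0.0988
  yellow: (54 − 52.3125)² / 52.3125 = 0.0544
  white: (72 − 69.75)² / 69.75 = 0.0726
χ² = 0.0988 + 0.0544 + 0.0726 = 0.2258 ≈ 0.226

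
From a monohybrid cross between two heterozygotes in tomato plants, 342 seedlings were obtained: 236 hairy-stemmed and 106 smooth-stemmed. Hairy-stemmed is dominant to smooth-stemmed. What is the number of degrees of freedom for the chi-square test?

For a monohybrid cross between heterozygotes with complete dominance, the expected phenotypic ratio is 3:1.
A goodness-of-fit test with 2 phenotype classes has df = 2 − 1 = 1.

1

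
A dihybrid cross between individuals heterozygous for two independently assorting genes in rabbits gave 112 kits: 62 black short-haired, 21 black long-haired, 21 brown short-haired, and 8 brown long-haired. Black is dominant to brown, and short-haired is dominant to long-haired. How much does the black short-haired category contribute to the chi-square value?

A dihybrid F₂ with independent assortment and complete dominance at both loci gives a 9:3:3:1 phenotypic ratio.
Expected counts for N = 112 under a 9:3:3:1 ratio (total parts = 16):
  black short-haired: 112 × 9/16 = 63
  black long-haired: 112 × 3/16 = 21
  brown short-haired: 112 × 3/16 = 21
  brown long-haired: 112 × 1/16 = 7
Contribution of black short-haired: (62 − 63)² / 63 = 0.0159

0.016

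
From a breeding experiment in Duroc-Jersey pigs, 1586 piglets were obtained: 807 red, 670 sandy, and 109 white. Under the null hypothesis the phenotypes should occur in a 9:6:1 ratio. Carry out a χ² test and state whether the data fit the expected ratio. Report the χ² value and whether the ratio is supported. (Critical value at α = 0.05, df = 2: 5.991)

18.627; not consistent

The 9:6:1 ratio has 16 parts, so with N = 1586 the expected counts are:
  red: 1586 × 9/16 = 892.125
  sandy: 1586 × 6/16 = 594.75
  white: 1586 × 1/16 = 99.125
χ² = Σ (O − E)² / E
  red: (807 − 892.125)² / 892.125 = 8.1225
  sandy: (670 − 594.75)² / 594.75 = 9.5209
  white: (109 − 99.125)² / 99.125 = 0.9838
χ² = 8.1225 + 9.5209 + 0.9838 = 18.6272 ≈ 18.627
Degrees of freedom = 3 − 1 = 2; critical value at α = 0.05 is 5.991.
Since 18.627 > 5.991, we reject the null hypothesis — the data do not fit the 9:6:1 ratio.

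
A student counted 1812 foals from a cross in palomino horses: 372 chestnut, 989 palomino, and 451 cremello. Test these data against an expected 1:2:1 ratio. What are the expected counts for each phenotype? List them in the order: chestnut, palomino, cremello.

453, 906, 453

Under the 1:2:1 hypothesis (Σ ratio = 4, N = 1812):
  chestnut: 1812 × 1/4 = 453
  palomino: 1812 × 2/4 = 906
  cremello: 1812 × 1/4 = 453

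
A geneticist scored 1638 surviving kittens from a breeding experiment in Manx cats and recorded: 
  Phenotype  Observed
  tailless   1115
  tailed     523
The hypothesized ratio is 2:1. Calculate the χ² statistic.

1.453

Expected counts for N = 1638 under a 2:1 ratio (total parts = 3):
  tailless: 1638 × 2/3 = 1092
  tailed: 1638 × 1/3 = 546
χ² = Σ (O − E)² / E
  tailless: (1115 − 1092)² / 1092 = 0.4844
  tailed: (523 − 546)² / 546 = 0.9689
χ² = 0.4844 + 0.9689 = 1.4533 ≈ 1.453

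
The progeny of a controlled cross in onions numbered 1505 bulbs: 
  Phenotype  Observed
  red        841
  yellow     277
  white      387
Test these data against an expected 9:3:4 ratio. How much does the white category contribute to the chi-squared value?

The 9:3:4 ratio has 16 parts, so with N = 1505 the expected counts are:
  red: 1505 × 9/16 = 846.5625
  yellow: 1505 × 3/16 = 282.1875
  white: 1505 × 4/16 = 376.25
Contribution of white: (387 − 376.25)² / 376.25 = 0.3071

0.307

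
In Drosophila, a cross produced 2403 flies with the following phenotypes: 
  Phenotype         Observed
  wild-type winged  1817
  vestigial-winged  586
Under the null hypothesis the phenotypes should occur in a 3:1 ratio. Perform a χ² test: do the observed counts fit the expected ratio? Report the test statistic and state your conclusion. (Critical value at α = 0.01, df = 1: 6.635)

Expected counts for N = 2403 under a 3:1 ratio (total parts = 4):
  wild-type winged: 2403 × 3/4 = 1802.25
  vestigial-winged: 2403 × 1/4 = 600.75
χ² = Σ (O − E)² / E
  wild-type winged: (1817 − 1802.25)² / 1802.25 = 0.1207
  vestigial-winged: (586 − 600.75)² / 600.75 = 0.3622
χ² = 0.1207 + 0.3622 = 0.4829 ≈ 0.483
Degrees of freedom = 2 − 1 = 1; critical value at α = 0.01 is 6.635.
Since 0.483 < 6.635, we fail to reject the null hypothesis — the data are consistent with the 3:1 ratio.

0.483; consistent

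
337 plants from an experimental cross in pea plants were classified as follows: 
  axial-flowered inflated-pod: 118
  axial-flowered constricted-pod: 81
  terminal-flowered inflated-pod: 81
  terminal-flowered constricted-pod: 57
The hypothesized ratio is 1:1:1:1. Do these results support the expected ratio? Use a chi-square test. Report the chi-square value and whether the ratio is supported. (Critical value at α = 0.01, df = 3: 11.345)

22.585; not consistent

Expected counts for N = 337 under a 1:1:1:1 ratio (total parts = 4):
  axial-flowered inflated-pod: 337 × 1/4 = 84.25
  axial-flowered constricted-pod: 337 × 1/4 = 84.25
  terminal-flowered inflated-pod: 337 × 1/4 = 84.25
  terminal-flowered constricted-pod: 337 × 1/4 = 84.25
χ² = Σ (O − E)² / E
  axial-flowered inflated-pod: (118 − 84.25)² / 84.25 = 13.5200
  axial-flowered constricted-pod: (81 − 84.25)² / 84.25 = 0.1254
  terminal-flowered inflated-pod: (81 − 84.25)² / 84.25 = 0.1254
  terminal-flowered constricted-pod: (57 − 84.25)² / 84.25 = 8.8138
χ² = 13.5200 + 0.1254 + 0.1254 + 8.8138 = 22.5846 ≈ 22.585
Degrees of freedom = 4 − 1 = 3; critical value at α = 0.01 is 11.345.
Since 22.585 > 11.345, we reject the null hypothesis — the data do not fit the 1:1:1:1 ratio.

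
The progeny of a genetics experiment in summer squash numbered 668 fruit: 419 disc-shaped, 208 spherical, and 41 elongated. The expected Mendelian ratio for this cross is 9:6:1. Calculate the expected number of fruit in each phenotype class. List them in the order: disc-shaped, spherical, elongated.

375.75, 250.5, 41.75

Under the 9:6:1 hypothesis (Σ ratio = 16, N = 668):
  disc-shaped: 668 × 9/16 = 375.75
  spherical: 668 × 6/16 = 250.5
  elongated: 668 × 1/16 = 41.75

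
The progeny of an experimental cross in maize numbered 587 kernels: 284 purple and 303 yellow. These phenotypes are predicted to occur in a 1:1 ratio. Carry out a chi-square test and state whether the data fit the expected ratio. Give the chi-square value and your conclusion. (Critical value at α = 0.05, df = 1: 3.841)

Total ratio parts = 2. Expected numbers out of 587:
  purple: 587 × 1/2 = 293.5
  yellow: 587 × 1/2 = 293.5
χ² = Σ (O − E)² / E
  purple: (284 − 293.5)² / 293.5 = 0.3075
  yellow: (303 − 293.5)² / 293.5 = 0.3075
χ² = 0.3075 + 0.3075 = 0.615
Degrees of freedom = 2 − 1 = 1; critical value at α = 0.05 is 3.841.
Since 0.615 < 3.841, we fail to reject the null hypothesis — the data are consistent with the 1:1 ratio.

0.615; consistent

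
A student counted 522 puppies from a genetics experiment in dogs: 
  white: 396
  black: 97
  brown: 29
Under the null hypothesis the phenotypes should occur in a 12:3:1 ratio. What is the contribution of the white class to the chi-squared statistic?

0.052

Total ratio parts = 16. Expected numbers out of 522:
  white: 522 × 12/16 = 391.5
  black: 522 × 3/16 = 97.875
  brown: 522 × 1/16 = 32.625
Contribution of white: (396 − 391.5)² / 391.5 = 0.0517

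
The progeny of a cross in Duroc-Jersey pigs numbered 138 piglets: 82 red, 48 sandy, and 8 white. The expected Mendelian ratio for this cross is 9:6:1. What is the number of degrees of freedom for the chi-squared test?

2

A goodness-of-fit test with 3 phenotype classes has df = 3 − 1 = 2.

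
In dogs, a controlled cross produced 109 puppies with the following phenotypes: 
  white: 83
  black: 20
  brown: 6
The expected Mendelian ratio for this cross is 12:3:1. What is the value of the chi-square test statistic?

0.125

Under the 12:3:1 hypothesis (Σ ratio = 16, N = 109):
  white: 109 × 12/16 = 81.75
  black: 109 × 3/16 = 20.4375
  brown: 109 × 1/16 = 6.8125
χ² = Σ (O − E)² / E
  white: (83 − 81.75)² / 81.75 = 0.0191
  black: (20 − 20.4375)² / 20.4375 = 0.0094
  brown: (6 − 6.8125)² / 6.8125 = 0.0969
χ² = 0.0191 + 0.0094 + 0.0969 = 0.1254 ≈ 0.125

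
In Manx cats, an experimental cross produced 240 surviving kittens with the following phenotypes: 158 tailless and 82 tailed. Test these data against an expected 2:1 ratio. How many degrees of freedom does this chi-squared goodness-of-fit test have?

1

A goodness-of-fit test with 2 phenotype classes has df = 2 − 1 = 1.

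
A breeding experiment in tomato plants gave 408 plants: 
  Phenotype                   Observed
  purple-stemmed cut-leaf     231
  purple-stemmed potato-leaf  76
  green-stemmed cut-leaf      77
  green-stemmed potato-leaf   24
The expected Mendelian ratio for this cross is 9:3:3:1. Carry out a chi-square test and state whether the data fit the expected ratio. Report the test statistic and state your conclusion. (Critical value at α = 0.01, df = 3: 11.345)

The 9:3:3:1 ratio has 16 parts, so with N = 408 the expected counts are:
  purple-stemmed cut-leaf: 408 × 9/16 = 229.5
  purple-stemmed potato-leaf: 408 × 3/16 = 76.5
  green-stemmed cut-leaf: 408 × 3/16 = 76.5
  green-stemmed potato-leaf: 408 × 1/16 = 25.5
χ² = Σ (O − E)² / E
  purple-stemmed cut-leaf: (231 − 229.5)² / 229.5 = 0.0098
  purple-stemmed potato-leaf: (76 − 76.5)² / 76.5 = 0.0033
  green-stemmed cut-leaf: (77 − 76.5)² / 76.5 = 0.0033
  green-stemmed potato-leaf: (24 − 25.5)² / 25.5 = 0.0882
χ² = 0.0098 + 0.0033 + 0.0033 + 0.0882 = 0.1046 ≈ 0.105
Degrees of freedom = 4 − 1 = 3; critical value at α = 0.01 is 11.345.
Since 0.105 < 11.345, we fail to reject the null hypothesis — the data are consistent with the 9:3:3:1 ratio.

0.105; consistent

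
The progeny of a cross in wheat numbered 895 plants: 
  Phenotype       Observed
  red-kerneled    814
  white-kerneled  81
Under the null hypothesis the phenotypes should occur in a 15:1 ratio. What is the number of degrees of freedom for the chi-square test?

1

A goodness-of-fit test with 2 phenotype classes has df = 2 − 1 = 1.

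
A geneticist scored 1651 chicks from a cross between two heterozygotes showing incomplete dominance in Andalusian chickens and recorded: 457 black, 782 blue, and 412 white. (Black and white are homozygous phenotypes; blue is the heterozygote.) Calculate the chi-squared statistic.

With incomplete dominance, a heterozygote × heterozygote cross gives a 1:2:1 phenotypic ratio.
Expected counts for N = 1651 under a 1:2:1 ratio (total parts = 4):
  black: 1651 × 1/4 = 412.75
  blue: 1651 × 2/4 = 825.5
  white: 1651 × 1/4 = 412.75
χ² = Σ (O − E)² / E
  black: (457 − 412.75)² / 412.75 = 4.7439
  blue: (782 − 825.5)² / 825.5 = 2.2922
  white: (412 − 412.75)² / 412.75 = 0.0014
χ² = 4.7439 + 2.2922 + 0.0014 = 7.0375 ≈ 7.038

7.038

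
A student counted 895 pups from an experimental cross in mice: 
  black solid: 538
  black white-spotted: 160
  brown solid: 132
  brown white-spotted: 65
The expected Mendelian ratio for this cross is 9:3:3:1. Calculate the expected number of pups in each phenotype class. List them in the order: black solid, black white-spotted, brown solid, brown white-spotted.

503.4375, 167.8125, 167.8125, 55.9375

Under the 9:3:3:1 hypothesis (Σ ratio = 16, N = 895):
  black solid: 895 × 9/16 = 503.4375
  black white-spotted: 895 × 3/16 = 167.8125
  brown solid: 895 × 3/16 = 167.8125
  brown white-spotted: 895 × 1/16 = 55.9375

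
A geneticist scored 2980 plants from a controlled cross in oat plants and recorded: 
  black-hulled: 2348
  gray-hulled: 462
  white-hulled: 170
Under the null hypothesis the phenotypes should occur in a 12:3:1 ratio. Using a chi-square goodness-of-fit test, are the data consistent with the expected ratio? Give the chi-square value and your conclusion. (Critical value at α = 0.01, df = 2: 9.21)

23.884; not consistent

Under the 12:3:1 hypothesis (Σ ratio = 16, N = 2980):
  black-hulled: 2980 × 12/16 = 2235
  gray-hulled: 2980 × 3/16 = 558.75
  white-hulled: 2980 × 1/16 = 186.25
χ² = Σ (O − E)² / E
  black-hulled: (2348 − 2235)² / 2235 = 5.7132
  gray-hulled: (462 − 558.75)² / 558.75 = 16.7527
  white-hulled: (170 − 186.25)² / 186.25 = 1.4178
χ² = 5.7132 + 16.7527 + 1.4178 = 23.8837 ≈ 23.884
Degrees of freedom = 3 − 1 = 2; critical value at α = 0.01 is 9.21.
Since 23.884 > 9.21, we reject the null hypothesis — the data do not fit the 12:3:1 ratio.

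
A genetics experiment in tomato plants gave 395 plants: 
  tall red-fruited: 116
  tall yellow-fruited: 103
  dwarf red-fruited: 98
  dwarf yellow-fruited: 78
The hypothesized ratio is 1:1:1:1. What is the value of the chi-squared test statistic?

7.562

Under the 1:1:1:1 hypothesis (Σ ratio = 4, N = 395):
  tall red-fruited: 395 × 1/4 = 98.75
  tall yellow-fruited: 395 × 1/4 = 98.75
  dwarf red-fruited: 395 × 1/4 = 98.75
  dwarf yellow-fruited: 395 × 1/4 = 98.75
χ² = Σ (O − E)² / E
  tall red-fruited: (116 − 98.75)² / 98.75 = 3.0133
  tall yellow-fruited: (103 − 98.75)² / 98.75 = 0.1829
  dwarf red-fruited: (98 − 98.75)² / 98.75 = 0.0057
  dwarf yellow-fruited: (78 − 98.75)² / 98.75 = 4.3601
χ² = 3.0133 + 0.1829 + 0.0057 + 4.3601 = 7.562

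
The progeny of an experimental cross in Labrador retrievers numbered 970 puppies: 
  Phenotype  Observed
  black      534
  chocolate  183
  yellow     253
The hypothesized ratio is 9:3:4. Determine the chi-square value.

0.709

Total ratio parts = 16. Expected numbers out of 970:
  black: 970 × 9/16 = 545.625
  chocolate: 970 × 3/16 = 181.875
  yellow: 970 × 4/16 = 242.5
χ² = Σ (O − E)² / E
  black: (534 − 545.625)² / 545.625 = 0.2477
  chocolate: (183 − 181.875)² / 181.875 = 0.0070
  yellow: (253 − 242.5)² / 242.5 = 0.4546
χ² = 0.2477 + 0.0070 + 0.4546 = 0.7093 ≈ 0.709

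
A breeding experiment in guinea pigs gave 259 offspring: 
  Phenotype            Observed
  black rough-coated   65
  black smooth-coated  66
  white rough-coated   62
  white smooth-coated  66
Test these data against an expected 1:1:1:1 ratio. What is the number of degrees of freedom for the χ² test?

A goodness-of-fit test with 4 phenotype classes has df = 4 − 1 = 3.

3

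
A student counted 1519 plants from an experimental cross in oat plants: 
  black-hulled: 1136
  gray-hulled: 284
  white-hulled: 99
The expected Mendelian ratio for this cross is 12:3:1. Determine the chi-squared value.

0.185

Under the 12:3:1 hypothesis (Σ ratio = 16, N = 1519):
  black-hulled: 1519 × 12/16 = 1139.25
  gray-hulled: 1519 × 3/16 = 284.8125
  white-hulled: 1519 × 1/16 = 94.9375
χ² = Σ (O − E)² / E
  black-hulled: (1136 − 1139.25)² / 1139.25 = 0.0093
  gray-hulled: (284 − 284.8125)² / 284.8125 = 0.0023
  white-hulled: (99 − 94.9375)² / 94.9375 = 0.1738
χ² = 0.0093 + 0.0023 + 0.1738 = 0.1854 ≈ 0.185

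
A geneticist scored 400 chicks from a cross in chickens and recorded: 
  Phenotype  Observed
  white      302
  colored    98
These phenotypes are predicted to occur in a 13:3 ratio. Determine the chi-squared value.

8.681

Expected counts for N = 400 under a 13:3 ratio (total parts = 16):
  white: 400 × 13/16 = 325
  colored: 400 × 3/16 = 75
χ² = Σ (O − E)² / E
  white: (302 − 325)² / 325 = 1.6277
  colored: (98 − 75)² / 75 = 7.0533
χ² = 1.6277 + 7.0533 = 8.681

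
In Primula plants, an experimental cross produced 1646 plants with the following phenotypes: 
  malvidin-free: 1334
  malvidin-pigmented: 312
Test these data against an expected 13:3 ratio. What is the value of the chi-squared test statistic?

0.045

Total ratio parts = 16. Expected numbers out of 1646:
  malvidin-free: 1646 × 13/16 = 1337.375
  malvidin-pigmented: 1646 × 3/16 = 308.625
χ² = Σ (O − E)² / E
  malvidin-free: (1334 − 1337.375)² / 1337.375 = 0.0085
  malvidin-pigmented: (312 − 308.625)² / 308.625 = 0.0369
χ² = 0.0085 + 0.0369 = 0.0454 ≈ 0.045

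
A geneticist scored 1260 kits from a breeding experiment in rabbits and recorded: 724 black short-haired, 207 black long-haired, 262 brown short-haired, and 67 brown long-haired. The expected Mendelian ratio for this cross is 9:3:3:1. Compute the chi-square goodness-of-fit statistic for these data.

8.509

Total ratio parts = 16. Expected numbers out of 1260:
  black short-haired: 1260 × 9/16 = 708.75
  black long-haired: 1260 × 3/16 = 236.25
  brown short-haired: 1260 × 3/16 = 236.25
  brown long-haired: 1260 × 1/16 = 78.75
χ² = Σ (O − E)² / E
  black short-haired: (724 − 708.75)² / 708.75 = 0.3281
  black long-haired: (207 − 236.25)² / 236.25 = 3.6214
  brown short-haired: (262 − 236.25)² / 236.25 = 2.8066
  brown long-haired: (67 − 78.75)² / 78.75 = 1.7532
χ² = 0.3281 + 3.6214 + 2.8066 + 1.7532 = 8.5093 ≈ 8.509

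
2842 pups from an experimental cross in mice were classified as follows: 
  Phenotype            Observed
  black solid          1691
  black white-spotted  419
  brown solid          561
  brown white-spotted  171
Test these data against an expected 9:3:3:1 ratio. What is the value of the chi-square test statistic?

The 9:3:3:1 ratio has 16 parts, so with N = 2842 the expected counts are:
  black solid: 2842 × 9/16 = 1598.625
  black white-spotted: 2842 × 3/16 = 532.875
  brown solid: 2842 × 3/16 = 532.875
  brown white-spotted: 2842 × 1/16 = 177.625
χ² = Σ (O − E)² / E
  black solid: (1691 − 1598.625)² / 1598.625 = 5.3378
  black white-spotted: (419 − 532.875)² / 532.875 = 24.3350
  brown solid: (561 − 532.875)² / 532.875 = 1.4844
  brown white-spotted: (171 − 177.625)² / 177.625 = 0.2471
χ² = 5.3378 + 24.3350 + 1.4844 + 0.2471 = 31.4043 ≈ 31.404

31.404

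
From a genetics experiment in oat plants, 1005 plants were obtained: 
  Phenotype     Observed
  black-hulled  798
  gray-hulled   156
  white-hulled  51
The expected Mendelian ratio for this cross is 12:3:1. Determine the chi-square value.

Under the 12:3:1 hypothesis (Σ ratio = 16, N = 1005):
  black-hulled: 1005 × 12/16 = 753.75
  gray-hulled: 1005 × 3/16 = 188.4375
  white-hulled: 1005 × 1/16 = 62.8125
χ² = Σ (O − E)² / E
  black-hulled: (798 − 753.75)² / 753.75 = 2.5978
  gray-hulled: (156 − 188.4375)² / 188.4375 = 5.5838
  white-hulled: (51 − 62.8125)² / 62.8125 = 2.2215
χ² = 2.5978 + 5.5838 + 2.2215 = 10.4031 ≈ 10.403

10.403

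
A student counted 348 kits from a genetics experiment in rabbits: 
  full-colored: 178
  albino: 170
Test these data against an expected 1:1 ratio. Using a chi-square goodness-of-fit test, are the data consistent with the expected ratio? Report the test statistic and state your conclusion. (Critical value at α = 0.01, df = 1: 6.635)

Under the 1:1 hypothesis (Σ ratio = 2, N = 348):
  full-colored: 348 × 1/2 = 174
  albino: 348 × 1/2 = 174
χ² = Σ (O − E)² / E
  full-colored: (178 − 174)² / 174 = 0.0920
  albino: (170 − 174)² / 174 = 0.0920
χ² = 0.0920 + 0.0920 = 0.184
Degrees of freedom = 2 − 1 = 1; critical value at α = 0.01 is 6.635.
Since 0.184 < 6.635, we fail to reject the null hypothesis — the data are consistent with the 1:1 ratio.

0.184; consistent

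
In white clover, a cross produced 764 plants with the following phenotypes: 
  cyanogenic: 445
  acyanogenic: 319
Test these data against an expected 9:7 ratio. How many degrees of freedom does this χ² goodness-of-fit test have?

1

A goodness-of-fit test with 2 phenotype classes has df = 2 − 1 = 1.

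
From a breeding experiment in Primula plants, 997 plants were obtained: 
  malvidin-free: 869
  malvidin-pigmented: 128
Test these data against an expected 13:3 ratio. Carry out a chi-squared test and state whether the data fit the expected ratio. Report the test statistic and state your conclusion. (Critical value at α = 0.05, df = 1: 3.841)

Expected counts for N = 997 under a 13:3 ratio (total parts = 16):
  malvidin-free: 997 × 13/16 = 810.0625
  malvidin-pigmented: 997 × 3/16 = 186.9375
χ² = Σ (O − E)² / E
  malvidin-free: (869 − 810.0625)² / 810.0625 = 4.2881
  malvidin-pigmented: (128 − 186.9375)² / 186.9375 = 18.5818
χ² = 4.2881 + 18.5818 = 22.8699 ≈ 22.870
Degrees of freedom = 2 − 1 = 1; critical value at α = 0.05 is 3.841.
Since 22.870 > 3.841, we reject the null hypothesis — the data do not fit the 13:3 ratio.

22.870; not consistent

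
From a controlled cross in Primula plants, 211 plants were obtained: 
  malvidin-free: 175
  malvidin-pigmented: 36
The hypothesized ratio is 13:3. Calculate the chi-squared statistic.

Total ratio parts = 16. Expected numbers out of 211:
  malvidin-free: 211 × 13/16 = 171.4375
  malvidin-pigmented: 211 × 3/16 = 39.5625
χ² = Σ (O − E)² / E
  malvidin-free: (175 − 171.4375)² / 171.4375 = 0.0740
  malvidin-pigmented: (36 − 39.5625)² / 39.5625 = 0.3208
χ² = 0.0740 + 0.3208 = 0.3948 ≈ 0.395

0.395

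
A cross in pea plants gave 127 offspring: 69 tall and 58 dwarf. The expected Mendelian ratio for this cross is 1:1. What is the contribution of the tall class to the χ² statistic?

0.476

Under the 1:1 hypothesis (Σ ratio = 2, N = 127):
  tall: 127 × 1/2 = 63.5
  dwarf: 127 × 1/2 = 63.5
Contribution of tall: (69 − 63.5)² / 63.5 = 0.4764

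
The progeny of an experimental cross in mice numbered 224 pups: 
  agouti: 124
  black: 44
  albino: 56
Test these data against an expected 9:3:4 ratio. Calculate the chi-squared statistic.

The 9:3:4 ratio has 16 parts, so with N = 224 the expected counts are:
  agouti: 224 × 9/16 = 126
  black: 224 × 3/16 = 42
  albino: 224 × 4/16 = 56
χ² = Σ (O − E)² / E
  agouti: (124 − 126)² / 126 = 0.0317
  black: (44 − 42)² / 42 = 0.0952
  albino: (56 − 56)² / 56 = 0.0000
χ² = 0.0317 + 0.0952 + 0.0000 = 0.1269 ≈ 0.127

0.127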